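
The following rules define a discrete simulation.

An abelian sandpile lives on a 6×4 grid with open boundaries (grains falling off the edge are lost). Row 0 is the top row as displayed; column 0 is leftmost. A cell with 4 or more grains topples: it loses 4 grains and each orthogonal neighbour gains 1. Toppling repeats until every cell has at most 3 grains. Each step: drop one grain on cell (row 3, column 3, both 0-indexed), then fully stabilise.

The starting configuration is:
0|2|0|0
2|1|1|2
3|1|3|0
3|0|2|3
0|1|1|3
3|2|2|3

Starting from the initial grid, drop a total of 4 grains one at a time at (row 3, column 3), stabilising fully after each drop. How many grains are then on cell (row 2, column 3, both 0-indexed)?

3

0) 0|2|0|0
2|1|1|2
3|1|3|0
3|0|2|3
0|1|1|3
3|2|2|3
1) 0|2|0|0
2|1|1|2
3|1|3|1
3|0|3|1
0|1|2|1
3|2|3|0
2) 0|2|0|0
2|1|1|2
3|1|3|1
3|0|3|2
0|1|2|1
3|2|3|0
3) 0|2|0|0
2|1|1|2
3|1|3|1
3|0|3|3
0|1|2|1
3|2|3|0
4) 0|2|0|0
2|1|2|2
3|2|0|3
3|1|1|1
0|1|3|2
3|2|3|0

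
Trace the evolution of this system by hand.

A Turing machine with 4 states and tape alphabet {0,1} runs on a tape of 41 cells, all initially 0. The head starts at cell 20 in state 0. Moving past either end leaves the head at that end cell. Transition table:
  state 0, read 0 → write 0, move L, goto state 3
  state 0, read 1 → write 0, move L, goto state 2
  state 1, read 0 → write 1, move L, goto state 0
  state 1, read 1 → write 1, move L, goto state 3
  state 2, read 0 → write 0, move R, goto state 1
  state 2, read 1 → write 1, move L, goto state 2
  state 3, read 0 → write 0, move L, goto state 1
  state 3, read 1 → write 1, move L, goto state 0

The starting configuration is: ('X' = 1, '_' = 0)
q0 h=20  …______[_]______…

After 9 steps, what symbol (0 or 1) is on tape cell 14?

[0] q0 h=20  …______[_]______…
[1] q3 h=19  …______[_]______…
[2] q1 h=18  …______[_]______…
[3] q0 h=17  …______[_]X_____…
[4] q3 h=16  …______[_]_X____…
[5] q1 h=15  …______[_]__X___…
[6] q0 h=14  …______[_]X__X__…
[7] q3 h=13  …______[_]_X__X_…
[8] q1 h=12  …______[_]__X__X…
[9] q0 h=11  …______[_]X__X__…

0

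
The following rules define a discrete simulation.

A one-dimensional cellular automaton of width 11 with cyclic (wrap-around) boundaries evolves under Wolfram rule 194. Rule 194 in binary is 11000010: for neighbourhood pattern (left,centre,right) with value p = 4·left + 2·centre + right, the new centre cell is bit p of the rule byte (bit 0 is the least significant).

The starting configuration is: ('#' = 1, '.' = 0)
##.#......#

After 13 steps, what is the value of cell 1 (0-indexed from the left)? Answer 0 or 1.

0) ##.#......#
1) ##.......#.
2) .#......#..
3) #......#...
4) ......#...#
5) .....#...#.
6) ....#...#..
7) ...#...#...
8) ..#...#....
9) .#...#.....
10) #...#......
11) ...#......#
12) ..#......#.
13) .#......#..

1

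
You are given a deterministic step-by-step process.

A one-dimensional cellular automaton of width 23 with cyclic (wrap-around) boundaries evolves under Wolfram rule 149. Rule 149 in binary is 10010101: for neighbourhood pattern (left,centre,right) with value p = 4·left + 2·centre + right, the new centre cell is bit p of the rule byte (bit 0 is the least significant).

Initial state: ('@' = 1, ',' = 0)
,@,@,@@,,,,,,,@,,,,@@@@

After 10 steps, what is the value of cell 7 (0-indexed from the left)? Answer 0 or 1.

1

[0] ,@,@,@@,,,,,,,@,,,,@@@@
[1] ,@,@,,,@@@@@@,@@@@,,@@,
[2] ,@,@@@,,@@@@,,,@@,@,,,@
[3] ,@,,@,@,,@@,@@,,,,@@@,@
[4] ,@@,@,@@,,,,,,@@@,,@,,@
[5] ,,,,@,,,@@@@@,,@,@,@@,@
[6] @@@,@@@,,@@@,@,@,@,,,,@
[7] @@,,,@,@,,@,,@,@,@@@@,,
[8] ,,@@,@,@@,@@,@,@,,@@,@,
[9] @,,,,@,,,,,,,@,@@,,,,@@
[10] ,@@@,@@@@@@@,@,,,@@@,,@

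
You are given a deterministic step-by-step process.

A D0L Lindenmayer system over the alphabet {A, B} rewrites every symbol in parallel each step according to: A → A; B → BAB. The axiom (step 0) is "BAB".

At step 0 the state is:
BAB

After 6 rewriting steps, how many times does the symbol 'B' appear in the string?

128

t=0: BAB
t=1: BABABAB
t=2: BABABABABABABAB
t=3: BABABABABABABABABABABABABABABAB
t=4: BABABABABABABABABABABABABABABABABABABABABABABABABABABABABABABAB
t=5: BABABABABABABABABABABABABABABABABABABABABABABABABABABABABA…ABABABABABABABABABABABABABABABABABABABABABABABABABABABABAB  (len 127)
t=6: BABABABABABABABABABABABABABABABABABABABABABABABABABABABABA…ABABABABABABABABABABABABABABABABABABABABABABABABABABABABAB  (len 255)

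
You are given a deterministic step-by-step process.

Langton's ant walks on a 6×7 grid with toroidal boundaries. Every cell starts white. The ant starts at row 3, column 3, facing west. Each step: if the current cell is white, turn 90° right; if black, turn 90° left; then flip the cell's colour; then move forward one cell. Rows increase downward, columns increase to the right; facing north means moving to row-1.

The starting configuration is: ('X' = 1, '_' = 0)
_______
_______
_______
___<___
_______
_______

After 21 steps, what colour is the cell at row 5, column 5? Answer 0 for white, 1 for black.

1

step 0: _______
_______
_______
___<___
_______
_______
step 1: _______
_______
___^___
___X___
_______
_______
step 2: _______
_______
___X>__
___X___
_______
_______
step 3: _______
_______
___XX__
___Xv__
_______
_______
step 4: _______
_______
___XX__
___<X__
_______
_______
step 5: _______
_______
___XX__
____X__
___v___
_______
step 6: _______
_______
___XX__
____X__
__<X___
_______
step 7: _______
_______
___XX__
__^_X__
__XX___
_______
step 8: _______
_______
___XX__
__X>X__
__XX___
_______
step 9: _______
_______
___XX__
__XXX__
__Xv___
_______
step 10: _______
_______
___XX__
__XXX__
__X_>__
_______
step 11: _______
_______
___XX__
__XXX__
__X_X__
____v__
step 12: _______
_______
___XX__
__XXX__
__X_X__
___<X__
step 13: _______
_______
___XX__
__XXX__
__X^X__
___XX__
step 14: _______
_______
___XX__
__XXX__
__XX>__
___XX__
step 15: _______
_______
___XX__
__XX^__
__XX___
___XX__
step 16: _______
_______
___XX__
__X<___
__XX___
___XX__
step 17: _______
_______
___XX__
__X____
__Xv___
___XX__
step 18: _______
_______
___XX__
__X____
__X_>__
___XX__
step 19: _______
_______
___XX__
__X____
__X_X__
___Xv__
step 20: _______
_______
___XX__
__X____
__X_X__
___X_>_
step 21: _____v_
_______
___XX__
__X____
__X_X__
___X_X_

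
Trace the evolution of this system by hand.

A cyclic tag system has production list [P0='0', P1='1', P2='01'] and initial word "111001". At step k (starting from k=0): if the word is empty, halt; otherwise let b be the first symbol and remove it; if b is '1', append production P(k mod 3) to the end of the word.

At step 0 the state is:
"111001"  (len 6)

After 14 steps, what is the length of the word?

[0] "111001"  (len 6)
[1] "110010"  (len 6)
[2] "100101"  (len 6)
[3] "0010101"  (len 7)
[4] "010101"  (len 6)
[5] "10101"  (len 5)
[6] "010101"  (len 6)
[7] "10101"  (len 5)
[8] "01011"  (len 5)
[9] "1011"  (len 4)
[10] "0110"  (len 4)
[11] "110"  (len 3)
[12] "1001"  (len 4)
[13] "0010"  (len 4)
[14] "010"  (len 3)

3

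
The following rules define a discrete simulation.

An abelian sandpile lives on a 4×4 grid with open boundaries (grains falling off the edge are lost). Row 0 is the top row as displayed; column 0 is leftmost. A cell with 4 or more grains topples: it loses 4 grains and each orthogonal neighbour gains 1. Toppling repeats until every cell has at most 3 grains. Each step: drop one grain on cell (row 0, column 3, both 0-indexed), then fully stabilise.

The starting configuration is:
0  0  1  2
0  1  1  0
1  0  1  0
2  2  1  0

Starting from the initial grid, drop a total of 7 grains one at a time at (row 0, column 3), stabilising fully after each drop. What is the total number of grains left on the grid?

15

k=0  0  0  1  2
0  1  1  0
1  0  1  0
2  2  1  0
k=1  0  0  1  3
0  1  1  0
1  0  1  0
2  2  1  0
k=2  0  0  2  0
0  1  1  1
1  0  1  0
2  2  1  0
k=3  0  0  2  1
0  1  1  1
1  0  1  0
2  2  1  0
k=4  0  0  2  2
0  1  1  1
1  0  1  0
2  2  1  0
k=5  0  0  2  3
0  1  1  1
1  0  1  0
2  2  1  0
k=6  0  0  3  0
0  1  1  2
1  0  1  0
2  2  1  0
k=7  0  0  3  1
0  1  1  2
1  0  1  0
2  2  1  0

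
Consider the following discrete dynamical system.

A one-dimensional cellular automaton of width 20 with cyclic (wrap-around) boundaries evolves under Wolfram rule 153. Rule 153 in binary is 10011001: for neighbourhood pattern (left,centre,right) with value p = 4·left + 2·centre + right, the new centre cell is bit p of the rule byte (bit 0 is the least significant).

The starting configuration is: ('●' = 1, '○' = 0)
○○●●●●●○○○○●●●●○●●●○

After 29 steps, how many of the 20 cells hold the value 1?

[0] ○○●●●●●○○○○●●●●○●●●○
[1] ●○●●●●○●●●○●●●○○●●○●
[2] ○○●●●○○●●○○●●○●○●○○●
[3] ●○●●○●○●○●○●○○○○○●○○
[4] ○○●○○○○○○○○○●●●●○○●○
[5] ●○○●●●●●●●●○●●●○●○○●
[6] ○●○●●●●●●●○○●●○○○●○●
[7] ○○○●●●●●●○●○●○●●○○○○
[8] ●●○●●●●●○○○○○○●○●●●●
[9] ●○○●●●●○●●●●●○○○●●●●
[10] ○●○●●●○○●●●●○●●○●●●●
[11] ○○○●●○●○●●●○○●○○●●●○
[12] ●●○●○○○○●●○●○○●○●●○●
[13] ●○○○●●●○●○○○●○○○●○○●
[14] ○●●○●●○○○●●○○●●○○●○●
[15] ○●○○●○●●○●○●○●○●○○○○
[16] ○○●○○○●○○○○○○○○○●●●●
[17] ●○○●●○○●●●●●●●●○●●●○
[18] ○●○●○●○●●●●●●●○○●●○○
[19] ○○○○○○○●●●●●●○●○●○●●
[20] ●●●●●●○●●●●●○○○○○○●○
[21] ●●●●●○○●●●●○●●●●●○○○
[22] ●●●●○●○●●●○○●●●●○●●○
[23] ●●●○○○○●●○●○●●●○○●○○
[24] ●●○●●●○●○○○○●●○●○○●○
[25] ●○○●●○○○●●●○●○○○●○○○
[26] ○●○●○●●○●●○○○●●○○●●○
[27] ○○○○○●○○●○●●○●○●○●○●
[28] ●●●●○○●○○○●○○○○○○○○○
[29] ●●●○●○○●●○○●●●●●●●●○

14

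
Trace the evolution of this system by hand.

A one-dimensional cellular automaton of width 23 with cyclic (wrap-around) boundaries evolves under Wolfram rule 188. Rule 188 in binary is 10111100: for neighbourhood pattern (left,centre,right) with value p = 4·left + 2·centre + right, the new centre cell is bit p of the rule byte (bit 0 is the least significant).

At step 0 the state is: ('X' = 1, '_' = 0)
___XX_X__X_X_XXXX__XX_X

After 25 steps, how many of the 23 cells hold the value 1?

20

k=0  ___XX_X__X_X_XXXX__XX_X
k=1  X__X_XXX_XXXXXXX_X_X_XX
k=2  _X_XXXX_XXXXXXX_XXXXXXX
k=3  XXXXXX_XXXXXXX_XXXXXXX_
k=4  XXXXX_XXXXXXX_XXXXXXX_X
k=5  XXXX_XXXXXXX_XXXXXXX_XX
k=6  XXX_XXXXXXX_XXXXXXX_XXX
k=7  XX_XXXXXXX_XXXXXXX_XXXX
k=8  X_XXXXXXX_XXXXXXX_XXXXX
k=9  _XXXXXXX_XXXXXXX_XXXXXX
k=10  XXXXXXX_XXXXXXX_XXXXXX_
k=11  XXXXXX_XXXXXXX_XXXXXX_X
k=12  XXXXX_XXXXXXX_XXXXXX_XX
k=13  XXXX_XXXXXXX_XXXXXX_XXX
k=14  XXX_XXXXXXX_XXXXXX_XXXX
k=15  XX_XXXXXXX_XXXXXX_XXXXX
k=16  X_XXXXXXX_XXXXXX_XXXXXX
k=17  _XXXXXXX_XXXXXX_XXXXXXX
k=18  XXXXXXX_XXXXXX_XXXXXXX_
k=19  XXXXXX_XXXXXX_XXXXXXX_X
k=20  XXXXX_XXXXXX_XXXXXXX_XX
k=21  XXXX_XXXXXX_XXXXXXX_XXX
k=22  XXX_XXXXXX_XXXXXXX_XXXX
k=23  XX_XXXXXX_XXXXXXX_XXXXX
k=24  X_XXXXXX_XXXXXXX_XXXXXX
k=25  _XXXXXX_XXXXXXX_XXXXXXX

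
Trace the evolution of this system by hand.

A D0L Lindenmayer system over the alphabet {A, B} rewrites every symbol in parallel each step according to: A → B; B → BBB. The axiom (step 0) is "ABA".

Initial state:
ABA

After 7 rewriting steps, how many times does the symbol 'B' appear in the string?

step 0: ABA
step 1: BBBBB
step 2: BBBBBBBBBBBBBBB
step 3: BBBBBBBBBBBBBBBBBBBBBBBBBBBBBBBBBBBBBBBBBBBBB
step 4: BBBBBBBBBBBBBBBBBBBBBBBBBBBBBBBBBBBBBBBBBBBBBBBBBBBBBBBBBB…BBBBBBBBBBBBBBBBBBBBBBBBBBBBBBBBBBBBBBBBBBBBBBBBBBBBBBBBBB  (len 135)
step 5: BBBBBBBBBBBBBBBBBBBBBBBBBBBBBBBBBBBBBBBBBBBBBBBBBBBBBBBBBB…BBBBBBBBBBBBBBBBBBBBBBBBBBBBBBBBBBBBBBBBBBBBBBBBBBBBBBBBBB  (len 405)
step 6: BBBBBBBBBBBBBBBBBBBBBBBBBBBBBBBBBBBBBBBBBBBBBBBBBBBBBBBBBB…BBBBBBBBBBBBBBBBBBBBBBBBBBBBBBBBBBBBBBBBBBBBBBBBBBBBBBBBBB  (len 1215)
step 7: BBBBBBBBBBBBBBBBBBBBBBBBBBBBBBBBBBBBBBBBBBBBBBBBBBBBBBBBBB…BBBBBBBBBBBBBBBBBBBBBBBBBBBBBBBBBBBBBBBBBBBBBBBBBBBBBBBBBB  (len 3645)

3645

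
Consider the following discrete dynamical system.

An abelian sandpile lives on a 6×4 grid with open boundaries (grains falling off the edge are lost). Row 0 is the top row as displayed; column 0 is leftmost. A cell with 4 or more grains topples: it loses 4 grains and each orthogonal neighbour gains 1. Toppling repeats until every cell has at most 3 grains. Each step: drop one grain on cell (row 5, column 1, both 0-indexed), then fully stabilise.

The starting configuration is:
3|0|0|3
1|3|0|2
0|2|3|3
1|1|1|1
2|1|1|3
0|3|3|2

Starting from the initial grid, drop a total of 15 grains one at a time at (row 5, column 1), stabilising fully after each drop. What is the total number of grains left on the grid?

[0] 3|0|0|3
1|3|0|2
0|2|3|3
1|1|1|1
2|1|1|3
0|3|3|2
[1] 3|0|0|3
1|3|0|2
0|2|3|3
1|1|1|1
2|2|2|3
1|1|0|3
[2] 3|0|0|3
1|3|0|2
0|2|3|3
1|1|1|1
2|2|2|3
1|2|0|3
[3] 3|0|0|3
1|3|0|2
0|2|3|3
1|1|1|1
2|2|2|3
1|3|0|3
[4] 3|0|0|3
1|3|0|2
0|2|3|3
1|1|1|1
2|3|2|3
2|0|1|3
[5] 3|0|0|3
1|3|0|2
0|2|3|3
1|1|1|1
2|3|2|3
2|1|1|3
[6] 3|0|0|3
1|3|0|2
0|2|3|3
1|1|1|1
2|3|2|3
2|2|1|3
[7] 3|0|0|3
1|3|0|2
0|2|3|3
1|1|1|1
2|3|2|3
2|3|1|3
[8] 3|0|0|3
1|3|0|2
0|2|3|3
1|2|1|1
3|0|3|3
3|1|2|3
[9] 3|0|0|3
1|3|0|2
0|2|3|3
1|2|1|1
3|0|3|3
3|2|2|3
[10] 3|0|0|3
1|3|0|2
0|2|3|3
1|2|1|1
3|0|3|3
3|3|2|3
[11] 3|0|0|3
1|3|0|2
0|2|3|3
2|2|1|1
0|2|3|3
1|1|3|3
[12] 3|0|0|3
1|3|0|2
0|2|3|3
2|2|1|1
0|2|3|3
1|2|3|3
[13] 3|0|0|3
1|3|0|2
0|2|3|3
2|2|1|1
0|2|3|3
1|3|3|3
[14] 3|0|0|3
1|3|0|2
0|2|3|3
2|3|2|2
1|0|2|1
2|2|2|1
[15] 3|0|0|3
1|3|0|2
0|2|3|3
2|3|2|2
1|0|2|1
2|3|2|1

41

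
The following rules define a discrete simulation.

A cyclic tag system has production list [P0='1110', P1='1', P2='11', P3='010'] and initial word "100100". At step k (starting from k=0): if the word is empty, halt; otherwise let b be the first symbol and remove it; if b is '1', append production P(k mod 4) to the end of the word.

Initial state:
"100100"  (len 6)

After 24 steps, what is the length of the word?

20

step 0: "100100"  (len 6)
step 1: "001001110"  (len 9)
step 2: "01001110"  (len 8)
step 3: "1001110"  (len 7)
step 4: "001110010"  (len 9)
step 5: "01110010"  (len 8)
step 6: "1110010"  (len 7)
step 7: "11001011"  (len 8)
step 8: "1001011010"  (len 10)
step 9: "0010110101110"  (len 13)
step 10: "010110101110"  (len 12)
step 11: "10110101110"  (len 11)
step 12: "0110101110010"  (len 13)
step 13: "110101110010"  (len 12)
step 14: "101011100101"  (len 12)
step 15: "0101110010111"  (len 13)
step 16: "101110010111"  (len 12)
step 17: "011100101111110"  (len 15)
step 18: "11100101111110"  (len 14)
step 19: "110010111111011"  (len 15)
step 20: "10010111111011010"  (len 17)
step 21: "00101111110110101110"  (len 20)
step 22: "0101111110110101110"  (len 19)
step 23: "101111110110101110"  (len 18)
step 24: "01111110110101110010"  (len 20)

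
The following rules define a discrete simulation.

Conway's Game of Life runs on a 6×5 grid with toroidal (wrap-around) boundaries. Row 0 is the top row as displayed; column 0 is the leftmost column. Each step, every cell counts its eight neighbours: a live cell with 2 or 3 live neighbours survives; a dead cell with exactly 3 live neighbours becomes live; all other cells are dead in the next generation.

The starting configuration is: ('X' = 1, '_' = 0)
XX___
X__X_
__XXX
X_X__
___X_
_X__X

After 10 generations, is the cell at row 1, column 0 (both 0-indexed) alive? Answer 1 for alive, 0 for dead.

0

t=0: XX___
X__X_
__XXX
X_X__
___X_
_X__X
t=1: _XX__
X__X_
X_X__
_XX__
XXXXX
_XX_X
t=2: ____X
X__XX
X_XXX
_____
____X
____X
t=3: _____
_XX__
XXX__
X____
_____
X__XX
t=4: XXXXX
X_X__
X_X__
X____
X____
____X
t=5: __X__
_____
X___X
X___X
X___X
__X__
t=6: _____
_____
X___X
_X_X_
XX_XX
_X_X_
t=7: _____
_____
X___X
_X_X_
_X_X_
_X_X_
t=8: _____
_____
X___X
_X_X_
XX_XX
_____
t=9: _____
_____
X___X
_X_X_
XX_XX
X___X
t=10: _____
_____
X___X
_X_X_
_X_X_
_X_X_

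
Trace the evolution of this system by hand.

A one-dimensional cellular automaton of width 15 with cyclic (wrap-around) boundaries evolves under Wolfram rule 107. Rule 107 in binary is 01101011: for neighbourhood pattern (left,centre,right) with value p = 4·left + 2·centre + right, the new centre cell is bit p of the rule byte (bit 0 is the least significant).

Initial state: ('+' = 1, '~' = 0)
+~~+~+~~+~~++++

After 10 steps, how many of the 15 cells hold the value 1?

0) +~~+~+~~+~~++++
1) +~+~+~~+~~++~~~
2) ~+~+~~+~~+++~++
3) +~+~~+~~++~++++
4) ++~~+~~+++++~~~
5) ++~+~~++~~~+~++
6) ~++~~+++~++~++~
7) +++~++~+++++++~
8) +~++++++~~~~~++
9) +++~~~~+~+++++~
10) +~+~+++~++~~~++

9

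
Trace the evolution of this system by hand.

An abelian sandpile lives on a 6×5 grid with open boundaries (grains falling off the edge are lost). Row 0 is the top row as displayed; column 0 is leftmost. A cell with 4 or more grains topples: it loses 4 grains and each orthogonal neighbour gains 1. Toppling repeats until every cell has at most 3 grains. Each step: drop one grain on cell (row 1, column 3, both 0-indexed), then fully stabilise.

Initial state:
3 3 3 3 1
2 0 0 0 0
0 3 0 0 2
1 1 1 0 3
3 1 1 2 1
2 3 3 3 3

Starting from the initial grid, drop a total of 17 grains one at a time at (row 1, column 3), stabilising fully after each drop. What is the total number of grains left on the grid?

step 0: 3 3 3 3 1
2 0 0 0 0
0 3 0 0 2
1 1 1 0 3
3 1 1 2 1
2 3 3 3 3
step 1: 3 3 3 3 1
2 0 0 1 0
0 3 0 0 2
1 1 1 0 3
3 1 1 2 1
2 3 3 3 3
step 2: 3 3 3 3 1
2 0 0 2 0
0 3 0 0 2
1 1 1 0 3
3 1 1 2 1
2 3 3 3 3
step 3: 3 3 3 3 1
2 0 0 3 0
0 3 0 0 2
1 1 1 0 3
3 1 1 2 1
2 3 3 3 3
step 4: 0 1 1 1 2
3 1 2 1 1
0 3 0 1 2
1 1 1 0 3
3 1 1 2 1
2 3 3 3 3
step 5: 0 1 1 1 2
3 1 2 2 1
0 3 0 1 2
1 1 1 0 3
3 1 1 2 1
2 3 3 3 3
step 6: 0 1 1 1 2
3 1 2 3 1
0 3 0 1 2
1 1 1 0 3
3 1 1 2 1
2 3 3 3 3
step 7: 0 1 1 2 2
3 1 3 0 2
0 3 0 2 2
1 1 1 0 3
3 1 1 2 1
2 3 3 3 3
step 8: 0 1 1 2 2
3 1 3 1 2
0 3 0 2 2
1 1 1 0 3
3 1 1 2 1
2 3 3 3 3
step 9: 0 1 1 2 2
3 1 3 2 2
0 3 0 2 2
1 1 1 0 3
3 1 1 2 1
2 3 3 3 3
step 10: 0 1 1 2 2
3 1 3 3 2
0 3 0 2 2
1 1 1 0 3
3 1 1 2 1
2 3 3 3 3
step 11: 0 1 2 3 2
3 2 0 1 3
0 3 1 3 2
1 1 1 0 3
3 1 1 2 1
2 3 3 3 3
step 12: 0 1 2 3 2
3 2 0 2 3
0 3 1 3 2
1 1 1 0 3
3 1 1 2 1
2 3 3 3 3
step 13: 0 1 2 3 2
3 2 0 3 3
0 3 1 3 2
1 1 1 0 3
3 1 1 2 1
2 3 3 3 3
step 14: 0 1 3 1 0
3 2 1 3 2
0 3 2 1 1
1 1 1 2 0
3 1 1 2 2
2 3 3 3 3
step 15: 0 1 3 2 0
3 2 2 0 3
0 3 2 2 1
1 1 1 2 0
3 1 1 2 2
2 3 3 3 3
step 16: 0 1 3 2 0
3 2 2 1 3
0 3 2 2 1
1 1 1 2 0
3 1 1 2 2
2 3 3 3 3
step 17: 0 1 3 2 0
3 2 2 2 3
0 3 2 2 1
1 1 1 2 0
3 1 1 2 2
2 3 3 3 3

54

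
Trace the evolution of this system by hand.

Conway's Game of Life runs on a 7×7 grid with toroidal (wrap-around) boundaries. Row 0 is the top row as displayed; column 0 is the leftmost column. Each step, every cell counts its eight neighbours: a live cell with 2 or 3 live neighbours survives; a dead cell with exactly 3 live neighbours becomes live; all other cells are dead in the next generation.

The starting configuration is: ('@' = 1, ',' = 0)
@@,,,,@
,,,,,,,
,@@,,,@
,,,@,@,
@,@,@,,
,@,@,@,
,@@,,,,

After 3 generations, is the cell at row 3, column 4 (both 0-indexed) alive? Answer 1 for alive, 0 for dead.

t=0: @@,,,,@
,,,,,,,
,@@,,,@
,,,@,@,
@,@,@,,
,@,@,@,
,@@,,,,
t=1: @@@,,,,
,,@,,,@
,,@,,,,
@,,@@@@
,@@,,@@
@,,@@,,
,,,,,,@
t=2: @@@,,,@
@,@@,,,
@@@,@,,
@,,@@,,
,@@,,,,
@@@@@,,
,,@@,,@
t=3: ,,,,,,@
,,,,,,,
@,,,@,@
@,,,@,,
,,,,,,,
@,,,@,,
,,,,@@@

1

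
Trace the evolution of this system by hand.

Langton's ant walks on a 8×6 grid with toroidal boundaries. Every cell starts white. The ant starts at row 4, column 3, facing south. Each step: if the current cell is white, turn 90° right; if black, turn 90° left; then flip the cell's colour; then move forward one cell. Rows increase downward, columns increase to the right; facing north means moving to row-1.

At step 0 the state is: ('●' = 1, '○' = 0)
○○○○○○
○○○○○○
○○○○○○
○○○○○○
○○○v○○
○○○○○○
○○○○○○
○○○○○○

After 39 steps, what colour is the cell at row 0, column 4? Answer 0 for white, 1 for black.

gen 0: ○○○○○○
○○○○○○
○○○○○○
○○○○○○
○○○v○○
○○○○○○
○○○○○○
○○○○○○
gen 1: ○○○○○○
○○○○○○
○○○○○○
○○○○○○
○○<●○○
○○○○○○
○○○○○○
○○○○○○
gen 2: ○○○○○○
○○○○○○
○○○○○○
○○^○○○
○○●●○○
○○○○○○
○○○○○○
○○○○○○
gen 3: ○○○○○○
○○○○○○
○○○○○○
○○●>○○
○○●●○○
○○○○○○
○○○○○○
○○○○○○
gen 4: ○○○○○○
○○○○○○
○○○○○○
○○●●○○
○○●v○○
○○○○○○
○○○○○○
○○○○○○
gen 5: ○○○○○○
○○○○○○
○○○○○○
○○●●○○
○○●○>○
○○○○○○
○○○○○○
○○○○○○
gen 6: ○○○○○○
○○○○○○
○○○○○○
○○●●○○
○○●○●○
○○○○v○
○○○○○○
○○○○○○
gen 7: ○○○○○○
○○○○○○
○○○○○○
○○●●○○
○○●○●○
○○○<●○
○○○○○○
○○○○○○
gen 8: ○○○○○○
○○○○○○
○○○○○○
○○●●○○
○○●^●○
○○○●●○
○○○○○○
○○○○○○
gen 9: ○○○○○○
○○○○○○
○○○○○○
○○●●○○
○○●●>○
○○○●●○
○○○○○○
○○○○○○
gen 10: ○○○○○○
○○○○○○
○○○○○○
○○●●^○
○○●●○○
○○○●●○
○○○○○○
○○○○○○
gen 11: ○○○○○○
○○○○○○
○○○○○○
○○●●●>
○○●●○○
○○○●●○
○○○○○○
○○○○○○
gen 12: ○○○○○○
○○○○○○
○○○○○○
○○●●●●
○○●●○v
○○○●●○
○○○○○○
○○○○○○
gen 13: ○○○○○○
○○○○○○
○○○○○○
○○●●●●
○○●●<●
○○○●●○
○○○○○○
○○○○○○
gen 14: ○○○○○○
○○○○○○
○○○○○○
○○●●^●
○○●●●●
○○○●●○
○○○○○○
○○○○○○
gen 15: ○○○○○○
○○○○○○
○○○○○○
○○●<○●
○○●●●●
○○○●●○
○○○○○○
○○○○○○
gen 16: ○○○○○○
○○○○○○
○○○○○○
○○●○○●
○○●v●●
○○○●●○
○○○○○○
○○○○○○
gen 17: ○○○○○○
○○○○○○
○○○○○○
○○●○○●
○○●○>●
○○○●●○
○○○○○○
○○○○○○
gen 18: ○○○○○○
○○○○○○
○○○○○○
○○●○^●
○○●○○●
○○○●●○
○○○○○○
○○○○○○
gen 19: ○○○○○○
○○○○○○
○○○○○○
○○●○●>
○○●○○●
○○○●●○
○○○○○○
○○○○○○
gen 20: ○○○○○○
○○○○○○
○○○○○^
○○●○●○
○○●○○●
○○○●●○
○○○○○○
○○○○○○
gen 21: ○○○○○○
○○○○○○
>○○○○●
○○●○●○
○○●○○●
○○○●●○
○○○○○○
○○○○○○
gen 22: ○○○○○○
○○○○○○
●○○○○●
v○●○●○
○○●○○●
○○○●●○
○○○○○○
○○○○○○
gen 23: ○○○○○○
○○○○○○
●○○○○●
●○●○●<
○○●○○●
○○○●●○
○○○○○○
○○○○○○
gen 24: ○○○○○○
○○○○○○
●○○○○^
●○●○●●
○○●○○●
○○○●●○
○○○○○○
○○○○○○
gen 25: ○○○○○○
○○○○○○
●○○○<○
●○●○●●
○○●○○●
○○○●●○
○○○○○○
○○○○○○
gen 26: ○○○○○○
○○○○^○
●○○○●○
●○●○●●
○○●○○●
○○○●●○
○○○○○○
○○○○○○
gen 27: ○○○○○○
○○○○●>
●○○○●○
●○●○●●
○○●○○●
○○○●●○
○○○○○○
○○○○○○
gen 28: ○○○○○○
○○○○●●
●○○○●v
●○●○●●
○○●○○●
○○○●●○
○○○○○○
○○○○○○
gen 29: ○○○○○○
○○○○●●
●○○○<●
●○●○●●
○○●○○●
○○○●●○
○○○○○○
○○○○○○
gen 30: ○○○○○○
○○○○●●
●○○○○●
●○●○v●
○○●○○●
○○○●●○
○○○○○○
○○○○○○
gen 31: ○○○○○○
○○○○●●
●○○○○●
●○●○○>
○○●○○●
○○○●●○
○○○○○○
○○○○○○
gen 32: ○○○○○○
○○○○●●
●○○○○^
●○●○○○
○○●○○●
○○○●●○
○○○○○○
○○○○○○
gen 33: ○○○○○○
○○○○●●
●○○○<○
●○●○○○
○○●○○●
○○○●●○
○○○○○○
○○○○○○
gen 34: ○○○○○○
○○○○^●
●○○○●○
●○●○○○
○○●○○●
○○○●●○
○○○○○○
○○○○○○
gen 35: ○○○○○○
○○○<○●
●○○○●○
●○●○○○
○○●○○●
○○○●●○
○○○○○○
○○○○○○
gen 36: ○○○^○○
○○○●○●
●○○○●○
●○●○○○
○○●○○●
○○○●●○
○○○○○○
○○○○○○
gen 37: ○○○●>○
○○○●○●
●○○○●○
●○●○○○
○○●○○●
○○○●●○
○○○○○○
○○○○○○
gen 38: ○○○●●○
○○○●v●
●○○○●○
●○●○○○
○○●○○●
○○○●●○
○○○○○○
○○○○○○
gen 39: ○○○●●○
○○○<●●
●○○○●○
●○●○○○
○○●○○●
○○○●●○
○○○○○○
○○○○○○

1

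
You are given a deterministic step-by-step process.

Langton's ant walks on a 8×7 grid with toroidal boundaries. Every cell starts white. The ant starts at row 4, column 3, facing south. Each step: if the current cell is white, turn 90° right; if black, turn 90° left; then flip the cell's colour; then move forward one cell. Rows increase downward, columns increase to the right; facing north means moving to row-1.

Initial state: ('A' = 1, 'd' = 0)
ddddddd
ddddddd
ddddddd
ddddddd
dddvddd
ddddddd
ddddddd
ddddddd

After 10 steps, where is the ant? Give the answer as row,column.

k=0  ddddddd
ddddddd
ddddddd
ddddddd
dddvddd
ddddddd
ddddddd
ddddddd
k=1  ddddddd
ddddddd
ddddddd
ddddddd
dd<Addd
ddddddd
ddddddd
ddddddd
k=2  ddddddd
ddddddd
ddddddd
dd^dddd
ddAAddd
ddddddd
ddddddd
ddddddd
k=3  ddddddd
ddddddd
ddddddd
ddA>ddd
ddAAddd
ddddddd
ddddddd
ddddddd
k=4  ddddddd
ddddddd
ddddddd
ddAAddd
ddAvddd
ddddddd
ddddddd
ddddddd
k=5  ddddddd
ddddddd
ddddddd
ddAAddd
ddAd>dd
ddddddd
ddddddd
ddddddd
k=6  ddddddd
ddddddd
ddddddd
ddAAddd
ddAdAdd
ddddvdd
ddddddd
ddddddd
k=7  ddddddd
ddddddd
ddddddd
ddAAddd
ddAdAdd
ddd<Add
ddddddd
ddddddd
k=8  ddddddd
ddddddd
ddddddd
ddAAddd
ddA^Add
dddAAdd
ddddddd
ddddddd
k=9  ddddddd
ddddddd
ddddddd
ddAAddd
ddAA>dd
dddAAdd
ddddddd
ddddddd
k=10  ddddddd
ddddddd
ddddddd
ddAA^dd
ddAAddd
dddAAdd
ddddddd
ddddddd

3,4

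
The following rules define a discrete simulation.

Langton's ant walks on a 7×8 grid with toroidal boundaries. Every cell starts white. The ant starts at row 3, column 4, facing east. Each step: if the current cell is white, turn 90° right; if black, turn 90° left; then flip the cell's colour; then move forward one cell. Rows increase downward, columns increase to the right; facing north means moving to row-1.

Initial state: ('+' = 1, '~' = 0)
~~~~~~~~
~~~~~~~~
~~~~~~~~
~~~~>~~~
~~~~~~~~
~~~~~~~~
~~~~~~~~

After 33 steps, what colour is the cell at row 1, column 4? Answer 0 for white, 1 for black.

1

t=0: ~~~~~~~~
~~~~~~~~
~~~~~~~~
~~~~>~~~
~~~~~~~~
~~~~~~~~
~~~~~~~~
t=1: ~~~~~~~~
~~~~~~~~
~~~~~~~~
~~~~+~~~
~~~~v~~~
~~~~~~~~
~~~~~~~~
t=2: ~~~~~~~~
~~~~~~~~
~~~~~~~~
~~~~+~~~
~~~<+~~~
~~~~~~~~
~~~~~~~~
t=3: ~~~~~~~~
~~~~~~~~
~~~~~~~~
~~~^+~~~
~~~++~~~
~~~~~~~~
~~~~~~~~
t=4: ~~~~~~~~
~~~~~~~~
~~~~~~~~
~~~+>~~~
~~~++~~~
~~~~~~~~
~~~~~~~~
t=5: ~~~~~~~~
~~~~~~~~
~~~~^~~~
~~~+~~~~
~~~++~~~
~~~~~~~~
~~~~~~~~
t=6: ~~~~~~~~
~~~~~~~~
~~~~+>~~
~~~+~~~~
~~~++~~~
~~~~~~~~
~~~~~~~~
t=7: ~~~~~~~~
~~~~~~~~
~~~~++~~
~~~+~v~~
~~~++~~~
~~~~~~~~
~~~~~~~~
t=8: ~~~~~~~~
~~~~~~~~
~~~~++~~
~~~+<+~~
~~~++~~~
~~~~~~~~
~~~~~~~~
t=9: ~~~~~~~~
~~~~~~~~
~~~~^+~~
~~~+++~~
~~~++~~~
~~~~~~~~
~~~~~~~~
t=10: ~~~~~~~~
~~~~~~~~
~~~<~+~~
~~~+++~~
~~~++~~~
~~~~~~~~
~~~~~~~~
t=11: ~~~~~~~~
~~~^~~~~
~~~+~+~~
~~~+++~~
~~~++~~~
~~~~~~~~
~~~~~~~~
t=12: ~~~~~~~~
~~~+>~~~
~~~+~+~~
~~~+++~~
~~~++~~~
~~~~~~~~
~~~~~~~~
t=13: ~~~~~~~~
~~~++~~~
~~~+v+~~
~~~+++~~
~~~++~~~
~~~~~~~~
~~~~~~~~
t=14: ~~~~~~~~
~~~++~~~
~~~<++~~
~~~+++~~
~~~++~~~
~~~~~~~~
~~~~~~~~
t=15: ~~~~~~~~
~~~++~~~
~~~~++~~
~~~v++~~
~~~++~~~
~~~~~~~~
~~~~~~~~
t=16: ~~~~~~~~
~~~++~~~
~~~~++~~
~~~~>+~~
~~~++~~~
~~~~~~~~
~~~~~~~~
t=17: ~~~~~~~~
~~~++~~~
~~~~^+~~
~~~~~+~~
~~~++~~~
~~~~~~~~
~~~~~~~~
t=18: ~~~~~~~~
~~~++~~~
~~~<~+~~
~~~~~+~~
~~~++~~~
~~~~~~~~
~~~~~~~~
t=19: ~~~~~~~~
~~~^+~~~
~~~+~+~~
~~~~~+~~
~~~++~~~
~~~~~~~~
~~~~~~~~
t=20: ~~~~~~~~
~~<~+~~~
~~~+~+~~
~~~~~+~~
~~~++~~~
~~~~~~~~
~~~~~~~~
t=21: ~~^~~~~~
~~+~+~~~
~~~+~+~~
~~~~~+~~
~~~++~~~
~~~~~~~~
~~~~~~~~
t=22: ~~+>~~~~
~~+~+~~~
~~~+~+~~
~~~~~+~~
~~~++~~~
~~~~~~~~
~~~~~~~~
t=23: ~~++~~~~
~~+v+~~~
~~~+~+~~
~~~~~+~~
~~~++~~~
~~~~~~~~
~~~~~~~~
t=24: ~~++~~~~
~~<++~~~
~~~+~+~~
~~~~~+~~
~~~++~~~
~~~~~~~~
~~~~~~~~
t=25: ~~++~~~~
~~~++~~~
~~v+~+~~
~~~~~+~~
~~~++~~~
~~~~~~~~
~~~~~~~~
t=26: ~~++~~~~
~~~++~~~
~<++~+~~
~~~~~+~~
~~~++~~~
~~~~~~~~
~~~~~~~~
t=27: ~~++~~~~
~^~++~~~
~+++~+~~
~~~~~+~~
~~~++~~~
~~~~~~~~
~~~~~~~~
t=28: ~~++~~~~
~+>++~~~
~+++~+~~
~~~~~+~~
~~~++~~~
~~~~~~~~
~~~~~~~~
t=29: ~~++~~~~
~++++~~~
~+v+~+~~
~~~~~+~~
~~~++~~~
~~~~~~~~
~~~~~~~~
t=30: ~~++~~~~
~++++~~~
~+~>~+~~
~~~~~+~~
~~~++~~~
~~~~~~~~
~~~~~~~~
t=31: ~~++~~~~
~++^+~~~
~+~~~+~~
~~~~~+~~
~~~++~~~
~~~~~~~~
~~~~~~~~
t=32: ~~++~~~~
~+<~+~~~
~+~~~+~~
~~~~~+~~
~~~++~~~
~~~~~~~~
~~~~~~~~
t=33: ~~++~~~~
~+~~+~~~
~+v~~+~~
~~~~~+~~
~~~++~~~
~~~~~~~~
~~~~~~~~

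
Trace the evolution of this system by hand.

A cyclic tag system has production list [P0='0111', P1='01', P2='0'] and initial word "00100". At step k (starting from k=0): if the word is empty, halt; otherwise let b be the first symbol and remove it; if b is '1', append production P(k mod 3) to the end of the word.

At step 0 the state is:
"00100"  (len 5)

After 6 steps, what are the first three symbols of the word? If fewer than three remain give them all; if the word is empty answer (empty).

k=0  "00100"  (len 5)
k=1  "0100"  (len 4)
k=2  "100"  (len 3)
k=3  "000"  (len 3)
k=4  "00"  (len 2)
k=5  "0"  (len 1)
k=6  (halted — word empty)

(empty)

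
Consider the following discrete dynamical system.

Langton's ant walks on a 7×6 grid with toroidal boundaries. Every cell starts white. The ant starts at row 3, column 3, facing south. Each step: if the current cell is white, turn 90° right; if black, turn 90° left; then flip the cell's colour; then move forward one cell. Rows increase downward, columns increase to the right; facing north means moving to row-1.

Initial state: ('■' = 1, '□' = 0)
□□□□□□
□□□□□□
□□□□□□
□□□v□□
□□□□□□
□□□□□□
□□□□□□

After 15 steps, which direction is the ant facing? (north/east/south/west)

west

t=0: □□□□□□
□□□□□□
□□□□□□
□□□v□□
□□□□□□
□□□□□□
□□□□□□
t=1: □□□□□□
□□□□□□
□□□□□□
□□<■□□
□□□□□□
□□□□□□
□□□□□□
t=2: □□□□□□
□□□□□□
□□^□□□
□□■■□□
□□□□□□
□□□□□□
□□□□□□
t=3: □□□□□□
□□□□□□
□□■>□□
□□■■□□
□□□□□□
□□□□□□
□□□□□□
t=4: □□□□□□
□□□□□□
□□■■□□
□□■v□□
□□□□□□
□□□□□□
□□□□□□
t=5: □□□□□□
□□□□□□
□□■■□□
□□■□>□
□□□□□□
□□□□□□
□□□□□□
t=6: □□□□□□
□□□□□□
□□■■□□
□□■□■□
□□□□v□
□□□□□□
□□□□□□
t=7: □□□□□□
□□□□□□
□□■■□□
□□■□■□
□□□<■□
□□□□□□
□□□□□□
t=8: □□□□□□
□□□□□□
□□■■□□
□□■^■□
□□□■■□
□□□□□□
□□□□□□
t=9: □□□□□□
□□□□□□
□□■■□□
□□■■>□
□□□■■□
□□□□□□
□□□□□□
t=10: □□□□□□
□□□□□□
□□■■^□
□□■■□□
□□□■■□
□□□□□□
□□□□□□
t=11: □□□□□□
□□□□□□
□□■■■>
□□■■□□
□□□■■□
□□□□□□
□□□□□□
t=12: □□□□□□
□□□□□□
□□■■■■
□□■■□v
□□□■■□
□□□□□□
□□□□□□
t=13: □□□□□□
□□□□□□
□□■■■■
□□■■<■
□□□■■□
□□□□□□
□□□□□□
t=14: □□□□□□
□□□□□□
□□■■^■
□□■■■■
□□□■■□
□□□□□□
□□□□□□
t=15: □□□□□□
□□□□□□
□□■<□■
□□■■■■
□□□■■□
□□□□□□
□□□□□□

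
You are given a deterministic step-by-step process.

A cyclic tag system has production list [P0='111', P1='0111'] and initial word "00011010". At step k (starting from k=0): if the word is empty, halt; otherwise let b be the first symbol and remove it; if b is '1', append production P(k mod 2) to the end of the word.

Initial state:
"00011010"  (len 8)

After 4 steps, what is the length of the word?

8

0) "00011010"  (len 8)
1) "0011010"  (len 7)
2) "011010"  (len 6)
3) "11010"  (len 5)
4) "10100111"  (len 8)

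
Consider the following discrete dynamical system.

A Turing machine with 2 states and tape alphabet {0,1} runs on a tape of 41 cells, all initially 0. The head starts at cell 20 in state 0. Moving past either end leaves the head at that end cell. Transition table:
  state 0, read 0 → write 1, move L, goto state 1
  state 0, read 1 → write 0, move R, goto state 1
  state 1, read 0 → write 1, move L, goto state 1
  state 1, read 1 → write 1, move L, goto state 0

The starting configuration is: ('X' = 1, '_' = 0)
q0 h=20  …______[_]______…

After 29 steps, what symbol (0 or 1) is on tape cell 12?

[0] q0 h=20  …______[_]______…
[1] q1 h=19  …______[_]X_____…
[2] q1 h=18  …______[_]XX____…
[3] q1 h=17  …______[_]XXX___…
[4] q1 h=16  …______[_]XXXX__…
[5] q1 h=15  …______[_]XXXXX_…
[6] q1 h=14  …______[_]XXXXXX…
[7] q1 h=13  …______[_]XXXXXX…
[8] q1 h=12  …______[_]XXXXXX…
[9] q1 h=11  …______[_]XXXXXX…
[10] q1 h=10  …______[_]XXXXXX…
[11] q1 h= 9  …______[_]XXXXXX…
[12] q1 h= 8  …______[_]XXXXXX…
[13] q1 h= 7  …______[_]XXXXXX…
[14] q1 h= 6  |______[_]XXXXXX…
[15] q1 h= 5  |_____[_]XXXXXX…
[16] q1 h= 4  |____[_]XXXXXX…
[17] q1 h= 3  |___[_]XXXXXX…
[18] q1 h= 2  |__[_]XXXXXX…
[19] q1 h= 1  |_[_]XXXXXX…
[20] q1 h= 0  |[_]XXXXXX…
[21] q1 h= 0  |[X]XXXXXX…
[22] q0 h= 0  |[X]XXXXXX…
[23] q1 h= 1  |_[X]XXXXXX…
[24] q0 h= 0  |[_]XXXXXX…
[25] q1 h= 0  |[X]XXXXXX…
[26] q0 h= 0  |[X]XXXXXX…
[27] q1 h= 1  |_[X]XXXXXX…
[28] q0 h= 0  |[_]XXXXXX…
[29] q1 h= 0  |[X]XXXXXX…

1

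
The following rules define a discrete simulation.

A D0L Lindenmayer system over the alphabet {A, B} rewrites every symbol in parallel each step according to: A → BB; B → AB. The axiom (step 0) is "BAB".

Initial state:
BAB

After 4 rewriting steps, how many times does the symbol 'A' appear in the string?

16

0) BAB
1) ABBBAB
2) BBABABABBBAB
3) ABABBBABBBABBBABABABBBAB
4) BBABBBABABABBBABABABBBABABABBBABBBABBBABABABBBAB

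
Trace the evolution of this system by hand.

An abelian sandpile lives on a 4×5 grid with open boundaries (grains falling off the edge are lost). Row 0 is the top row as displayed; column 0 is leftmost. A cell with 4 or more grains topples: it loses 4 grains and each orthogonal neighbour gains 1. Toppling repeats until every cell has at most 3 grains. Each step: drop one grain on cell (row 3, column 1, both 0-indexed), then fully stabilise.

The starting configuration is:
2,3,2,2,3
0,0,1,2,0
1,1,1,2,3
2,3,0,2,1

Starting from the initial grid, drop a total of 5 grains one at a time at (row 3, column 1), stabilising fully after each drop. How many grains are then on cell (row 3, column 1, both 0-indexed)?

step 0: 2,3,2,2,3
0,0,1,2,0
1,1,1,2,3
2,3,0,2,1
step 1: 2,3,2,2,3
0,0,1,2,0
1,2,1,2,3
3,0,1,2,1
step 2: 2,3,2,2,3
0,0,1,2,0
1,2,1,2,3
3,1,1,2,1
step 3: 2,3,2,2,3
0,0,1,2,0
1,2,1,2,3
3,2,1,2,1
step 4: 2,3,2,2,3
0,0,1,2,0
1,2,1,2,3
3,3,1,2,1
step 5: 2,3,2,2,3
0,0,1,2,0
2,3,1,2,3
0,1,2,2,1

1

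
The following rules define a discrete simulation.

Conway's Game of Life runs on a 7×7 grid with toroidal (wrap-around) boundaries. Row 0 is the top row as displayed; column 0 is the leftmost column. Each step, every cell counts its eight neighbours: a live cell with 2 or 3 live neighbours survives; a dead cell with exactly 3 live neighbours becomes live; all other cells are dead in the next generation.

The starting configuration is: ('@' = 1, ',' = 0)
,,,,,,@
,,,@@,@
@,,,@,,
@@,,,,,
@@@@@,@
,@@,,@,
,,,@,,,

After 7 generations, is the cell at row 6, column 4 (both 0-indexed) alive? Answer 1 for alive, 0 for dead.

1

step 0: ,,,,,,@
,,,@@,@
@,,,@,,
@@,,,,,
@@@@@,@
,@@,,@,
,,,@,,,
step 1: ,,,@@@,
@,,@@,@
@@,@@@@
,,,,@@,
,,,@@@@
,,,,,@@
,,@,,,,
step 2: ,,@,,@@
,@,,,,,
,@@,,,,
,,@,,,,
,,,@,,,
,,,@,,@
,,,@,,@
step 3: @,@,,@@
@@,,,,,
,@@,,,,
,@@@,,,
,,@@,,,
,,@@@,,
@,@@@,@
step 4: ,,@,@@,
,,,,,,,
,,,@,,,
,,,,,,,
,,,,,,,
,,,,,@,
@,,,,,,
step 5: ,,,,,,,
,,,@@,,
,,,,,,,
,,,,,,,
,,,,,,,
,,,,,,,
,,,,@@@
step 6: ,,,@,,,
,,,,,,,
,,,,,,,
,,,,,,,
,,,,,,,
,,,,,@,
,,,,,@,
step 7: ,,,,,,,
,,,,,,,
,,,,,,,
,,,,,,,
,,,,,,,
,,,,,,,
,,,,@,,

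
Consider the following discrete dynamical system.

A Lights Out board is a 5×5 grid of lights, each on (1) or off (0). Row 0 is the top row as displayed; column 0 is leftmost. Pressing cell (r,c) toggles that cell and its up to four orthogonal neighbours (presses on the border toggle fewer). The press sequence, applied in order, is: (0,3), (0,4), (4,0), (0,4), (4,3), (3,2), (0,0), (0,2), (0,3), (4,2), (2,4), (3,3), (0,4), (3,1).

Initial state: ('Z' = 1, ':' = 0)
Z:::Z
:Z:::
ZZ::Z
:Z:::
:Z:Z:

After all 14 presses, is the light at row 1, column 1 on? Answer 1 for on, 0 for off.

1

k=0  Z:::Z
:Z:::
ZZ::Z
:Z:::
:Z:Z:
k=1  Z:ZZ:
:Z:Z:
ZZ::Z
:Z:::
:Z:Z:
k=2  Z:Z:Z
:Z:ZZ
ZZ::Z
:Z:::
:Z:Z:
k=3  Z:Z:Z
:Z:ZZ
ZZ::Z
ZZ:::
Z::Z:
k=4  Z:ZZ:
:Z:Z:
ZZ::Z
ZZ:::
Z::Z:
k=5  Z:ZZ:
:Z:Z:
ZZ::Z
ZZ:Z:
Z:Z:Z
k=6  Z:ZZ:
:Z:Z:
ZZZ:Z
Z:Z::
Z:::Z
k=7  :ZZZ:
ZZ:Z:
ZZZ:Z
Z:Z::
Z:::Z
k=8  :::::
ZZZZ:
ZZZ:Z
Z:Z::
Z:::Z
k=9  ::ZZZ
ZZZ::
ZZZ:Z
Z:Z::
Z:::Z
k=10  ::ZZZ
ZZZ::
ZZZ:Z
Z::::
ZZZZZ
k=11  ::ZZZ
ZZZ:Z
ZZZZ:
Z:::Z
ZZZZZ
k=12  ::ZZZ
ZZZ:Z
ZZZ::
Z:ZZ:
ZZZ:Z
k=13  ::Z::
ZZZ::
ZZZ::
Z:ZZ:
ZZZ:Z
k=14  ::Z::
ZZZ::
Z:Z::
:Z:Z:
Z:Z:Z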